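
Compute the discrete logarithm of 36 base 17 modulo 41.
34

Baby-step giant-step with step n = ⌈√41⌉ = 7.
Baby steps 17^j mod 41 (j:value) for j=0..6: 0:1, 1:17, 2:2, 3:34, 4:4, 5:27, 6:8.
Giant-step multiplier: 17^(-7) ≡ 17^(40-7) = 17^33 ≡ 19 (mod 41).
Giant steps γ_i = 36·19^i mod 41: γ_0=36, γ_1=28, γ_2=40, γ_3=22, γ_4=8 (in table at j=6).
x = i·n + j = 4·7 + 6 = 34.
Check: 17^34 ≡ 36 (mod 41).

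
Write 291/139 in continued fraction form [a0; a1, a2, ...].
[2; 10, 1, 2, 4]

Euclidean algorithm steps:
291 = 2 × 139 + 13
139 = 10 × 13 + 9
13 = 1 × 9 + 4
9 = 2 × 4 + 1
4 = 4 × 1 + 0
Continued fraction: [2; 10, 1, 2, 4]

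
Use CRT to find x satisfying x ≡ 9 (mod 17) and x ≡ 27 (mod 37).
434

Using Chinese Remainder Theorem:
M = 17 × 37 = 629
M1 = 37, M2 = 17
y1 = 37^(-1) mod 17 = 6
y2 = 17^(-1) mod 37 = 24
x = (9×37×6 + 27×17×24) mod 629 = 434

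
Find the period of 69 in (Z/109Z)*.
108

109 is prime, so ord(69) divides φ(109) = 108.
Divisors of 108: 1, 2, 3, 4, 6, 9, 12, 18, 27, 36, 54, 108.
Repeated squaring: 69^1 ≡ 69, 69^2 ≡ 74, 69^4 ≡ 26, 69^8 ≡ 22, 69^16 ≡ 48, 69^32 ≡ 15, 69^64 ≡ 7 (mod 109).
Test 69^d mod 109 for each divisor d in increasing order:
69^1 ≡ 69
69^2 ≡ 74
69^3 = 69^2·69^1 ≡ 92
69^4 ≡ 26
69^6 = 69^4·69^2 ≡ 71
69^9 = 69^8·69^1 ≡ 101
69^12 = 69^8·69^4 ≡ 27
69^18 = 69^16·69^2 ≡ 64
69^27 = 69^16·69^8·69^2·69^1 ≡ 33
69^36 = 69^32·69^4 ≡ 63
69^54 = 69^32·69^16·69^4·69^2 ≡ 108
69^108 = 69^64·69^32·69^8·69^4 ≡ 1  ← first divisor giving 1
The order is 108.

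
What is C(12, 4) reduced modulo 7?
5

Using Lucas' theorem:
Write n=12 and k=4 in base 7:
n in base 7: [1, 5]
k in base 7: [0, 4]
C(12,4) mod 7 = ∏ C(n_i, k_i) mod 7
Digit binomials (mod 7): C(1,0) = 1; C(5,4) = 5
Product: 1 × 5 = 5 ≡ 5 (mod 7)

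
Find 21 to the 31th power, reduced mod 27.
0

Repeated squaring. Binary of 31 = 11111.
21^1 ≡ 21 (mod 27); 21^2 ≡ 9 (mod 27); 21^4 ≡ 0 (mod 27); 21^8 ≡ 0 (mod 27); 21^16 ≡ 0 (mod 27)
21^31 = 21^1 × 21^2 × 21^4 × 21^8 × 21^16 ≡ 0 (mod 27)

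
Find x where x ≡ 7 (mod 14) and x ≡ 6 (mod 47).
147

Using Chinese Remainder Theorem:
M = 14 × 47 = 658
M1 = 47, M2 = 14
y1 = 47^(-1) mod 14 = 3
y2 = 14^(-1) mod 47 = 37
x = (7×47×3 + 6×14×37) mod 658 = 147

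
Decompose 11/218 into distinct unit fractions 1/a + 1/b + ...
1/20 + 1/2180

Greedy algorithm:
11/218: ceiling(218/11) = 20, use 1/20
1/2180: ceiling(2180/1) = 2180, use 1/2180
Result: 11/218 = 1/20 + 1/2180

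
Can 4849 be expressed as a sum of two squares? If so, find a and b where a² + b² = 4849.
15² + 68² (a=15, b=68)

Factorization: 4849 = 13 × 373
By Fermat: n is sum of two squares iff every prime p ≡ 3 (mod 4) appears to even power.
All primes ≡ 3 (mod 4) appear to even power.
Search a = 0, 1, 2, … for 4849 - a² a perfect square: first hit at a = 15: 4849 - 225 = 4624 = 68².
4849 = 15² + 68² = 225 + 4624 ✓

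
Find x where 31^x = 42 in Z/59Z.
31

Baby-step giant-step with step n = ⌈√59⌉ = 8.
Baby steps 31^j mod 59 (j:value) for j=0..7: 0:1, 1:31, 2:17, 3:55, 4:53, 5:50, 6:16, 7:24.
Giant-step multiplier: 31^(-8) ≡ 31^(58-8) = 31^50 ≡ 41 (mod 59).
Giant steps γ_i = 42·41^i mod 59: γ_0=42, γ_1=11, γ_2=38, γ_3=24 (in table at j=7).
x = i·n + j = 3·8 + 7 = 31.
Check: 31^31 ≡ 42 (mod 59).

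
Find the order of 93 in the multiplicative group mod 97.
24

97 is prime, so ord(93) divides φ(97) = 96.
Divisors of 96: 1, 2, 3, 4, 6, 8, 12, 16, 24, 32, 48, 96.
Repeated squaring: 93^1 ≡ 93, 93^2 ≡ 16, 93^4 ≡ 62, 93^8 ≡ 61, 93^16 ≡ 35, 93^32 ≡ 61, 93^64 ≡ 35 (mod 97).
Test 93^d mod 97 for each divisor d in increasing order:
93^1 ≡ 93
93^2 ≡ 16
93^3 = 93^2·93^1 ≡ 33
93^4 ≡ 62
93^6 = 93^4·93^2 ≡ 22
93^8 ≡ 61
93^12 = 93^8·93^4 ≡ 96
93^16 ≡ 35
93^24 = 93^16·93^8 ≡ 1  ← first divisor giving 1
The order is 24.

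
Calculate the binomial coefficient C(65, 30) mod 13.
0

Using Lucas' theorem:
Write n=65 and k=30 in base 13:
n in base 13: [5, 0]
k in base 13: [2, 4]
C(65,30) mod 13 = ∏ C(n_i, k_i) mod 13
Digit binomials (mod 13): C(5,2) = 10; C(0,4) = 0 (k_i > n_i)
Product: 10 × 0 = 0 ≡ 0 (mod 13)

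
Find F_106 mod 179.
54

Matrix identity: Q^n = [[F_(n+1), F_n], [F_n, F_(n-1)]] with Q = [[1,1],[1,0]].
n = 106 = 1101010₂. Square-and-multiply, entries mod 179:
Q^1 = [[1,1],[1,0]]
Q^3 = (Q^1)²·Q = [[3,2],[2,1]]
Q^6 = (Q^3)² = [[13,8],[8,5]]
Q^13 = (Q^6)²·Q = [[19,54],[54,144]]
Q^26 = (Q^13)² = [[55,31],[31,24]]
Q^53 = (Q^26)²·Q = [[170,48],[48,122]]
Q^106 = (Q^53)² = [[58,54],[54,4]]
F_106 mod 179 = Q^106[0][1] = 54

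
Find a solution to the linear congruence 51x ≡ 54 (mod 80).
x ≡ 34 (mod 80)

gcd(51, 80) = 1, which divides 54, so solutions exist.
Find 51^(-1) mod 80 by the extended Euclidean algorithm:
80 = 1 × 51 + 29  ⟹  29 = (1)·80 + (-1)·51
51 = 1 × 29 + 22  ⟹  22 = (-1)·80 + (2)·51
29 = 1 × 22 + 7  ⟹  7 = (2)·80 + (-3)·51
22 = 3 × 7 + 1  ⟹  1 = (-7)·80 + (11)·51
So (11)·51 ≡ 1 (mod 80), i.e. 51^(-1) ≡ 11 (mod 80).
x ≡ 11 × 54 = 594 ≡ 34 (mod 80).
Check: 51 × 34 = 1734 ≡ 54 (mod 80).
Unique solution: x ≡ 34 (mod 80)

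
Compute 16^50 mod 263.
172

Repeated squaring. Binary of 50 = 110010.
16^1 ≡ 16 (mod 263); 16^2 ≡ 256 (mod 263); 16^4 ≡ 49 (mod 263); 16^8 ≡ 34 (mod 263); 16^16 ≡ 104 (mod 263); 16^32 ≡ 33 (mod 263)
16^50 = 16^2 × 16^16 × 16^32 ≡ 172 (mod 263)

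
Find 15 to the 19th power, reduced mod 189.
162

Repeated squaring. Binary of 19 = 10011.
15^1 ≡ 15 (mod 189); 15^2 ≡ 36 (mod 189); 15^4 ≡ 162 (mod 189); 15^8 ≡ 162 (mod 189); 15^16 ≡ 162 (mod 189)
15^19 = 15^1 × 15^2 × 15^16 ≡ 162 (mod 189)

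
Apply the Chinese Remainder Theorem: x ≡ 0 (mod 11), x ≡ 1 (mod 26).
209

Using Chinese Remainder Theorem:
M = 11 × 26 = 286
M1 = 26, M2 = 11
y1 = 26^(-1) mod 11 = 3
y2 = 11^(-1) mod 26 = 19
x = (0×26×3 + 1×11×19) mod 286 = 209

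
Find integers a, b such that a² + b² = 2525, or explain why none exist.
5² + 50² (a=5, b=50)

Factorization: 2525 = 5^2 × 101
By Fermat: n is sum of two squares iff every prime p ≡ 3 (mod 4) appears to even power.
All primes ≡ 3 (mod 4) appear to even power.
Search a = 0, 1, 2, … for 2525 - a² a perfect square: first hit at a = 5: 2525 - 25 = 2500 = 50².
2525 = 5² + 50² = 25 + 2500 ✓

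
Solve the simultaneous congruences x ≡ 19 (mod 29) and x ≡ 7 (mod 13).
280

Using Chinese Remainder Theorem:
M = 29 × 13 = 377
M1 = 13, M2 = 29
y1 = 13^(-1) mod 29 = 9
y2 = 29^(-1) mod 13 = 9
x = (19×13×9 + 7×29×9) mod 377 = 280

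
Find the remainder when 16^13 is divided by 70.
16

Repeated squaring. Binary of 13 = 1101.
16^1 ≡ 16 (mod 70); 16^2 ≡ 46 (mod 70); 16^4 ≡ 16 (mod 70); 16^8 ≡ 46 (mod 70)
16^13 = 16^1 × 16^4 × 16^8 ≡ 16 (mod 70)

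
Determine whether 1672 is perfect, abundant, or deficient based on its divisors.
abundant

Proper divisors of 1672: sum = 1 + 2 + 4 + 8 + 11 + 19 + 22 + 38 + 44 + 76 + 88 + 152 + 209 + 418 + 836 = 1928
Since 1928 > 1672, 1672 is abundant.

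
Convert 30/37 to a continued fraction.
[0; 1, 4, 3, 2]

Euclidean algorithm steps:
30 = 0 × 37 + 30
37 = 1 × 30 + 7
30 = 4 × 7 + 2
7 = 3 × 2 + 1
2 = 2 × 1 + 0
Continued fraction: [0; 1, 4, 3, 2]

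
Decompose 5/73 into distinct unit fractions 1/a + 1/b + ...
1/15 + 1/548 + 1/600060

Greedy algorithm:
5/73: ceiling(73/5) = 15, use 1/15
2/1095: ceiling(1095/2) = 548, use 1/548
1/600060: ceiling(600060/1) = 600060, use 1/600060
Result: 5/73 = 1/15 + 1/548 + 1/600060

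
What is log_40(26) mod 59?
18

Baby-step giant-step with step n = ⌈√59⌉ = 8.
Baby steps 40^j mod 59 (j:value) for j=0..7: 0:1, 1:40, 2:7, 3:44, 4:49, 5:13, 6:48, 7:32.
Giant-step multiplier: 40^(-8) ≡ 40^(58-8) = 40^50 ≡ 36 (mod 59).
Giant steps γ_i = 26·36^i mod 59: γ_0=26, γ_1=51, γ_2=7 (in table at j=2).
x = i·n + j = 2·8 + 2 = 18.
Check: 40^18 ≡ 26 (mod 59).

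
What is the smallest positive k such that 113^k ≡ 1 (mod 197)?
28

197 is prime, so ord(113) divides φ(197) = 196.
Divisors of 196: 1, 2, 4, 7, 14, 28, 49, 98, 196.
Repeated squaring: 113^1 ≡ 113, 113^2 ≡ 161, 113^4 ≡ 114, 113^8 ≡ 191, 113^16 ≡ 36, 113^32 ≡ 114, 113^64 ≡ 191, 113^128 ≡ 36 (mod 197).
Test 113^d mod 197 for each divisor d in increasing order:
113^1 ≡ 113
113^2 ≡ 161
113^4 ≡ 114
113^7 = 113^4·113^2·113^1 ≡ 183
113^14 = 113^8·113^4·113^2 ≡ 196
113^28 = 113^16·113^8·113^4 ≡ 1  ← first divisor giving 1
The order is 28.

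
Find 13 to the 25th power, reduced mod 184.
173

Repeated squaring. Binary of 25 = 11001.
13^1 ≡ 13 (mod 184); 13^2 ≡ 169 (mod 184); 13^4 ≡ 41 (mod 184); 13^8 ≡ 25 (mod 184); 13^16 ≡ 73 (mod 184)
13^25 = 13^1 × 13^8 × 13^16 ≡ 173 (mod 184)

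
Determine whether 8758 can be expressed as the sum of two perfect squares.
Not possible

Factorization: 8758 = 2 × 29 × 151
By Fermat: n is sum of two squares iff every prime p ≡ 3 (mod 4) appears to even power.
Prime(s) ≡ 3 (mod 4) with odd exponent: [(151, 1)]
Therefore 8758 cannot be expressed as a² + b².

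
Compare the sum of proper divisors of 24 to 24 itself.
abundant

Proper divisors of 24: sum = 1 + 2 + 3 + 4 + 6 + 8 + 12 = 36
Since 36 > 24, 24 is abundant.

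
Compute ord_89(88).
2

89 is prime, so ord(88) divides φ(89) = 88.
Divisors of 88: 1, 2, 4, 8, 11, 22, 44, 88.
Repeated squaring: 88^1 ≡ 88, 88^2 ≡ 1, 88^4 ≡ 1, 88^8 ≡ 1, 88^16 ≡ 1, 88^32 ≡ 1, 88^64 ≡ 1 (mod 89).
Test 88^d mod 89 for each divisor d in increasing order:
88^1 ≡ 88
88^2 ≡ 1  ← first divisor giving 1
The order is 2.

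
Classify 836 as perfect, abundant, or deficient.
abundant

Proper divisors of 836: sum = 1 + 2 + 4 + 11 + 19 + 22 + 38 + 44 + 76 + 209 + 418 = 844
Since 844 > 836, 836 is abundant.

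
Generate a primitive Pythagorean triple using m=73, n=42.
(3565, 6132, 7093)

Euclid's formula: a = m² - n², b = 2mn, c = m² + n²
m = 73, n = 42
a = 73² - 42² = 5329 - 1764 = 3565
b = 2 × 73 × 42 = 6132
c = 73² + 42² = 5329 + 1764 = 7093
Verification: 3565² + 6132² = 12709225 + 37601424 = 50310649 = 7093² ✓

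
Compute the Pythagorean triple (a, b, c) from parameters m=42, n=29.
(923, 2436, 2605)

Euclid's formula: a = m² - n², b = 2mn, c = m² + n²
m = 42, n = 29
a = 42² - 29² = 1764 - 841 = 923
b = 2 × 42 × 29 = 2436
c = 42² + 29² = 1764 + 841 = 2605
Verification: 923² + 2436² = 851929 + 5934096 = 6786025 = 2605² ✓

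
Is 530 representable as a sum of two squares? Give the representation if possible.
1² + 23² (a=1, b=23)

Factorization: 530 = 2 × 5 × 53
By Fermat: n is sum of two squares iff every prime p ≡ 3 (mod 4) appears to even power.
All primes ≡ 3 (mod 4) appear to even power.
Search a = 0, 1, 2, … for 530 - a² a perfect square: first hit at a = 1: 530 - 1 = 529 = 23².
530 = 1² + 23² = 1 + 529 ✓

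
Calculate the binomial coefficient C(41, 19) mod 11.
3

Using Lucas' theorem:
Write n=41 and k=19 in base 11:
n in base 11: [3, 8]
k in base 11: [1, 8]
C(41,19) mod 11 = ∏ C(n_i, k_i) mod 11
Digit binomials (mod 11): C(3,1) = 3; C(8,8) = 1
Product: 3 × 1 = 3 ≡ 3 (mod 11)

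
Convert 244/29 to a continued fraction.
[8; 2, 2, 2, 2]

Euclidean algorithm steps:
244 = 8 × 29 + 12
29 = 2 × 12 + 5
12 = 2 × 5 + 2
5 = 2 × 2 + 1
2 = 2 × 1 + 0
Continued fraction: [8; 2, 2, 2, 2]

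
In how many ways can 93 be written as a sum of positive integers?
82010177

p(n) counts ways to write n as a sum of positive integers (order ignored).
Euler's pentagonal recurrence: p(k) = p(k-1) + p(k-2) - p(k-5) - p(k-7) + p(k-12) + p(k-15) - ... (offsets j(3j∓1)/2, signs ++--, p(0)=1, p(<0)=0).
DP table for k = 0..92: p(0)=1, p(1)=1, p(2)=2, p(3)=3, p(4)=5, p(5)=7, p(6)=11, p(7)=15, p(8)=22, p(9)=30, p(10)=42, p(11)=56, p(12)=77, p(13)=101, p(14)=135, p(15)=176, p(16)=231, p(17)=297, p(18)=385, p(19)=490, p(20)=627, p(21)=792, p(22)=1002, p(23)=1255, p(24)=1575, p(25)=1958, p(26)=2436, p(27)=3010, p(28)=3718, p(29)=4565, p(30)=5604, p(31)=6842, p(32)=8349, p(33)=10143, p(34)=12310, p(35)=14883, p(36)=17977, p(37)=21637, p(38)=26015, p(39)=31185, p(40)=37338, p(41)=44583, p(42)=53174, p(43)=63261, p(44)=75175, p(45)=89134, p(46)=105558, p(47)=124754, p(48)=147273, p(49)=173525, p(50)=204226, p(51)=239943, p(52)=281589, p(53)=329931, p(54)=386155, p(55)=451276, p(56)=526823, p(57)=614154, p(58)=715220, p(59)=831820, p(60)=966467, p(61)=1121505, p(62)=1300156, p(63)=1505499, p(64)=1741630, p(65)=2012558, p(66)=2323520, p(67)=2679689, p(68)=3087735, p(69)=3554345, p(70)=4087968, p(71)=4697205, p(72)=5392783, p(73)=6185689, p(74)=7089500, p(75)=8118264, p(76)=9289091, p(77)=10619863, p(78)=12132164, p(79)=13848650, p(80)=15796476, p(81)=18004327, p(82)=20506255, p(83)=23338469, p(84)=26543660, p(85)=30167357, p(86)=34262962, p(87)=38887673, p(88)=44108109, p(89)=49995925, p(90)=56634173, p(91)=64112359, p(92)=72533807.
Final step: p(93) = p(92) + p(91) - p(88) - p(86) + p(81) + p(78) - p(71) - p(67) + p(58) + p(53) - p(42) - p(36) + p(23) + p(16) - p(1)
= 72533807 + 64112359 - 44108109 - 34262962 + 18004327 + 12132164 - 4697205 - 2679689 + 715220 + 329931 - 53174 - 17977 + 1255 + 231 - 1
= 82010177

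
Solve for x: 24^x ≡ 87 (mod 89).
12

Baby-step giant-step with step n = ⌈√89⌉ = 10.
Baby steps 24^j mod 89 (j:value) for j=0..9: 0:1, 1:24, 2:42, 3:29, 4:73, 5:61, 6:40, 7:70, 8:78, 9:3.
Giant-step multiplier: 24^(-10) ≡ 24^(88-10) = 24^78 ≡ 68 (mod 89).
Giant steps γ_i = 87·68^i mod 89: γ_0=87, γ_1=42 (in table at j=2).
x = i·n + j = 1·10 + 2 = 12.
Check: 24^12 ≡ 87 (mod 89).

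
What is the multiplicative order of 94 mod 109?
54

109 is prime, so ord(94) divides φ(109) = 108.
Divisors of 108: 1, 2, 3, 4, 6, 9, 12, 18, 27, 36, 54, 108.
Repeated squaring: 94^1 ≡ 94, 94^2 ≡ 7, 94^4 ≡ 49, 94^8 ≡ 3, 94^16 ≡ 9, 94^32 ≡ 81, 94^64 ≡ 21 (mod 109).
Test 94^d mod 109 for each divisor d in increasing order:
94^1 ≡ 94
94^2 ≡ 7
94^3 = 94^2·94^1 ≡ 4
94^4 ≡ 49
94^6 = 94^4·94^2 ≡ 16
94^9 = 94^8·94^1 ≡ 64
94^12 = 94^8·94^4 ≡ 38
94^18 = 94^16·94^2 ≡ 63
94^27 = 94^16·94^8·94^2·94^1 ≡ 108
94^36 = 94^32·94^4 ≡ 45
94^54 = 94^32·94^16·94^4·94^2 ≡ 1  ← first divisor giving 1
The order is 54.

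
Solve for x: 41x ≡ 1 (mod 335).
286

gcd(41, 335) = 1, so the inverse exists.
Extended Euclidean algorithm on (335, 41):
335 = 8 × 41 + 7  ⟹  7 = (1)·335 + (-8)·41
41 = 5 × 7 + 6  ⟹  6 = (-5)·335 + (41)·41
7 = 1 × 6 + 1  ⟹  1 = (6)·335 + (-49)·41
So (-49)·41 ≡ 1 (mod 335), i.e. 41^(-1) ≡ -49 ≡ 286 (mod 335).
Check: 41 × 286 = 11726 ≡ 1 (mod 335)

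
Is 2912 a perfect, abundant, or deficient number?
abundant

Proper divisors of 2912: sum = 1 + 2 + 4 + 7 + 8 + 13 + 14 + 16 + ... + 364 + 416 + 728 + 1456 (23 divisors) = 4144
Since 4144 > 2912, 2912 is abundant.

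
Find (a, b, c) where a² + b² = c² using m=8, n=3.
(55, 48, 73)

Euclid's formula: a = m² - n², b = 2mn, c = m² + n²
m = 8, n = 3
a = 8² - 3² = 64 - 9 = 55
b = 2 × 8 × 3 = 48
c = 8² + 3² = 64 + 9 = 73
Verification: 55² + 48² = 3025 + 2304 = 5329 = 73² ✓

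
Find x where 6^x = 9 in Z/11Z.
4

Baby-step giant-step with step n = ⌈√11⌉ = 4.
Baby steps 6^j mod 11 (j:value) for j=0..3: 0:1, 1:6, 2:3, 3:7.
Giant-step multiplier: 6^(-4) ≡ 6^(10-4) = 6^6 ≡ 5 (mod 11).
Giant steps γ_i = 9·5^i mod 11: γ_0=9, γ_1=1 (in table at j=0).
x = i·n + j = 1·4 + 0 = 4.
Check: 6^4 ≡ 9 (mod 11).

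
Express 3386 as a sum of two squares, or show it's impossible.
19² + 55² (a=19, b=55)

Factorization: 3386 = 2 × 1693
By Fermat: n is sum of two squares iff every prime p ≡ 3 (mod 4) appears to even power.
All primes ≡ 3 (mod 4) appear to even power.
Search a = 0, 1, 2, … for 3386 - a² a perfect square: first hit at a = 19: 3386 - 361 = 3025 = 55².
3386 = 19² + 55² = 361 + 3025 ✓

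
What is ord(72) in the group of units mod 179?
178

179 is prime, so ord(72) divides φ(179) = 178.
Divisors of 178: 1, 2, 89, 178.
Repeated squaring: 72^1 ≡ 72, 72^2 ≡ 172, 72^4 ≡ 49, 72^8 ≡ 74, 72^16 ≡ 106, 72^32 ≡ 138, 72^64 ≡ 70, 72^128 ≡ 67 (mod 179).
Test 72^d mod 179 for each divisor d in increasing order:
72^1 ≡ 72
72^2 ≡ 172
72^89 = 72^64·72^16·72^8·72^1 ≡ 178
72^178 = 72^128·72^32·72^16·72^2 ≡ 1  ← first divisor giving 1
The order is 178.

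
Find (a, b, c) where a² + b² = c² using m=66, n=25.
(3731, 3300, 4981)

Euclid's formula: a = m² - n², b = 2mn, c = m² + n²
m = 66, n = 25
a = 66² - 25² = 4356 - 625 = 3731
b = 2 × 66 × 25 = 3300
c = 66² + 25² = 4356 + 625 = 4981
Verification: 3731² + 3300² = 13920361 + 10890000 = 24810361 = 4981² ✓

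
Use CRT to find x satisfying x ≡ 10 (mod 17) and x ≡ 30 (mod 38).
486

Using Chinese Remainder Theorem:
M = 17 × 38 = 646
M1 = 38, M2 = 17
y1 = 38^(-1) mod 17 = 13
y2 = 17^(-1) mod 38 = 9
x = (10×38×13 + 30×17×9) mod 646 = 486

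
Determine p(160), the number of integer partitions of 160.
107438159466

p(n) counts ways to write n as a sum of positive integers (order ignored).
Euler's pentagonal recurrence: p(k) = p(k-1) + p(k-2) - p(k-5) - p(k-7) + p(k-12) + p(k-15) - ... (offsets j(3j∓1)/2, signs ++--, p(0)=1, p(<0)=0).
DP table for k = 0..159: p(0)=1, p(1)=1, p(2)=2, p(3)=3, p(4)=5, p(5)=7, p(6)=11, p(7)=15, p(8)=22, p(9)=30, p(10)=42, p(11)=56, p(12)=77, p(13)=101, p(14)=135, p(15)=176, p(16)=231, p(17)=297, p(18)=385, p(19)=490, p(20)=627, p(21)=792, p(22)=1002, p(23)=1255, p(24)=1575, p(25)=1958, p(26)=2436, p(27)=3010, p(28)=3718, p(29)=4565, p(30)=5604, p(31)=6842, p(32)=8349, p(33)=10143, p(34)=12310, p(35)=14883, p(36)=17977, p(37)=21637, p(38)=26015, p(39)=31185, p(40)=37338, p(41)=44583, p(42)=53174, p(43)=63261, p(44)=75175, p(45)=89134, p(46)=105558, p(47)=124754, p(48)=147273, p(49)=173525, p(50)=204226, p(51)=239943, p(52)=281589, p(53)=329931, p(54)=386155, p(55)=451276, p(56)=526823, p(57)=614154, p(58)=715220, p(59)=831820, p(60)=966467, p(61)=1121505, p(62)=1300156, p(63)=1505499, p(64)=1741630, p(65)=2012558, p(66)=2323520, p(67)=2679689, p(68)=3087735, p(69)=3554345, p(70)=4087968, p(71)=4697205, p(72)=5392783, p(73)=6185689, p(74)=7089500, p(75)=8118264, p(76)=9289091, p(77)=10619863, p(78)=12132164, p(79)=13848650, p(80)=15796476, p(81)=18004327, p(82)=20506255, p(83)=23338469, p(84)=26543660, p(85)=30167357, p(86)=34262962, p(87)=38887673, p(88)=44108109, p(89)=49995925, p(90)=56634173, p(91)=64112359, p(92)=72533807, p(93)=82010177, p(94)=92669720, p(95)=104651419, p(96)=118114304, p(97)=133230930, p(98)=150198136, p(99)=169229875, p(100)=190569292, p(101)=214481126, p(102)=241265379, p(103)=271248950, p(104)=304801365, p(105)=342325709, p(106)=384276336, p(107)=431149389, p(108)=483502844, p(109)=541946240, p(110)=607163746, p(111)=679903203, p(112)=761002156, p(113)=851376628, p(114)=952050665, p(115)=1064144451, p(116)=1188908248, p(117)=1327710076, p(118)=1482074143, p(119)=1653668665, p(120)=1844349560, p(121)=2056148051, p(122)=2291320912, p(123)=2552338241, p(124)=2841940500, p(125)=3163127352, p(126)=3519222692, p(127)=3913864295, p(128)=4351078600, p(129)=4835271870, p(130)=5371315400, p(131)=5964539504, p(132)=6620830889, p(133)=7346629512, p(134)=8149040695, p(135)=9035836076, p(136)=10015581680, p(137)=11097645016, p(138)=12292341831, p(139)=13610949895, p(140)=15065878135, p(141)=16670689208, p(142)=18440293320, p(143)=20390982757, p(144)=22540654445, p(145)=24908858009, p(146)=27517052599, p(147)=30388671978, p(148)=33549419497, p(149)=37027355200, p(150)=40853235313, p(151)=45060624582, p(152)=49686288421, p(153)=54770336324, p(154)=60356673280, p(155)=66493182097, p(156)=73232243759, p(157)=80630964769, p(158)=88751778802, p(159)=97662728555.
Final step: p(160) = p(159) + p(158) - p(155) - p(153) + p(148) + p(145) - p(138) - p(134) + p(125) + p(120) - p(109) - p(103) + p(90) + p(83) - p(68) - p(60) + p(43) + p(34) - p(15) - p(5)
= 97662728555 + 88751778802 - 66493182097 - 54770336324 + 33549419497 + 24908858009 - 12292341831 - 8149040695 + 3163127352 + 1844349560 - 541946240 - 271248950 + 56634173 + 23338469 - 3087735 - 966467 + 63261 + 12310 - 176 - 7
= 107438159466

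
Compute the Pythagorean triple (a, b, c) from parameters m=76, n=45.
(3751, 6840, 7801)

Euclid's formula: a = m² - n², b = 2mn, c = m² + n²
m = 76, n = 45
a = 76² - 45² = 5776 - 2025 = 3751
b = 2 × 76 × 45 = 6840
c = 76² + 45² = 5776 + 2025 = 7801
Verification: 3751² + 6840² = 14070001 + 46785600 = 60855601 = 7801² ✓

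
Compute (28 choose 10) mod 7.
0

Using Lucas' theorem:
Write n=28 and k=10 in base 7:
n in base 7: [4, 0]
k in base 7: [1, 3]
C(28,10) mod 7 = ∏ C(n_i, k_i) mod 7
Digit binomials (mod 7): C(4,1) = 4; C(0,3) = 0 (k_i > n_i)
Product: 4 × 0 = 0 ≡ 0 (mod 7)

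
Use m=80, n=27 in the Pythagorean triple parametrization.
(5671, 4320, 7129)

Euclid's formula: a = m² - n², b = 2mn, c = m² + n²
m = 80, n = 27
a = 80² - 27² = 6400 - 729 = 5671
b = 2 × 80 × 27 = 4320
c = 80² + 27² = 6400 + 729 = 7129
Verification: 5671² + 4320² = 32160241 + 18662400 = 50822641 = 7129² ✓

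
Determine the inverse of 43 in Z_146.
17

gcd(43, 146) = 1, so the inverse exists.
Extended Euclidean algorithm on (146, 43):
146 = 3 × 43 + 17  ⟹  17 = (1)·146 + (-3)·43
43 = 2 × 17 + 9  ⟹  9 = (-2)·146 + (7)·43
17 = 1 × 9 + 8  ⟹  8 = (3)·146 + (-10)·43
9 = 1 × 8 + 1  ⟹  1 = (-5)·146 + (17)·43
So (17)·43 ≡ 1 (mod 146), i.e. 43^(-1) ≡ 17 (mod 146).
Check: 43 × 17 = 731 ≡ 1 (mod 146)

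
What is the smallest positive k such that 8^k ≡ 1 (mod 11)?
10

11 is prime, so ord(8) divides φ(11) = 10.
Divisors of 10: 1, 2, 5, 10.
Repeated squaring: 8^1 ≡ 8, 8^2 ≡ 9, 8^4 ≡ 4, 8^8 ≡ 5 (mod 11).
Test 8^d mod 11 for each divisor d in increasing order:
8^1 ≡ 8
8^2 ≡ 9
8^5 = 8^4·8^1 ≡ 10
8^10 = 8^8·8^2 ≡ 1  ← first divisor giving 1
The order is 10.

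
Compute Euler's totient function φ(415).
328

415 = 5 × 83
φ(n) = n × ∏(1 - 1/p) for each prime p dividing n
φ(415) = 415 × (1 - 1/5) × (1 - 1/83) = 328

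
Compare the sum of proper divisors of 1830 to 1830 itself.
abundant

Proper divisors of 1830: sum = 1 + 2 + 3 + 5 + 6 + 10 + 15 + 30 + 61 + 122 + 183 + 305 + 366 + 610 + 915 = 2634
Since 2634 > 1830, 1830 is abundant.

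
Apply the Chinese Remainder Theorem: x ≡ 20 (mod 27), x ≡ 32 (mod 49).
1208

Using Chinese Remainder Theorem:
M = 27 × 49 = 1323
M1 = 49, M2 = 27
y1 = 49^(-1) mod 27 = 16
y2 = 27^(-1) mod 49 = 20
x = (20×49×16 + 32×27×20) mod 1323 = 1208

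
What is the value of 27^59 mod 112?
83

Repeated squaring. Binary of 59 = 111011.
27^1 ≡ 27 (mod 112); 27^2 ≡ 57 (mod 112); 27^4 ≡ 1 (mod 112); 27^8 ≡ 1 (mod 112); 27^16 ≡ 1 (mod 112); 27^32 ≡ 1 (mod 112)
27^59 = 27^1 × 27^2 × 27^8 × 27^16 × 27^32 ≡ 83 (mod 112)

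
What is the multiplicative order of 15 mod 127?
63

127 is prime, so ord(15) divides φ(127) = 126.
Divisors of 126: 1, 2, 3, 6, 7, 9, 14, 18, 21, 42, 63, 126.
Repeated squaring: 15^1 ≡ 15, 15^2 ≡ 98, 15^4 ≡ 79, 15^8 ≡ 18, 15^16 ≡ 70, 15^32 ≡ 74, 15^64 ≡ 15 (mod 127).
Test 15^d mod 127 for each divisor d in increasing order:
15^1 ≡ 15
15^2 ≡ 98
15^3 = 15^2·15^1 ≡ 73
15^6 = 15^4·15^2 ≡ 122
15^7 = 15^4·15^2·15^1 ≡ 52
15^9 = 15^8·15^1 ≡ 16
15^14 = 15^8·15^4·15^2 ≡ 37
15^18 = 15^16·15^2 ≡ 2
15^21 = 15^16·15^4·15^1 ≡ 19
15^42 = 15^32·15^8·15^2 ≡ 107
15^63 = 15^32·15^16·15^8·15^4·15^2·15^1 ≡ 1  ← first divisor giving 1
The order is 63.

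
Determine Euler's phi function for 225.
120

225 = 3^2 × 5^2
φ(n) = n × ∏(1 - 1/p) for each prime p dividing n
φ(225) = 225 × (1 - 1/3) × (1 - 1/5) = 120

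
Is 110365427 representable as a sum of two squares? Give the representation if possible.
Not possible

Factorization: 110365427 = 101 × 103^3
By Fermat: n is sum of two squares iff every prime p ≡ 3 (mod 4) appears to even power.
Prime(s) ≡ 3 (mod 4) with odd exponent: [(103, 3)]
Therefore 110365427 cannot be expressed as a² + b².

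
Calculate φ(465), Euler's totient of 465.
240

465 = 3 × 5 × 31
φ(n) = n × ∏(1 - 1/p) for each prime p dividing n
φ(465) = 465 × (1 - 1/3) × (1 - 1/5) × (1 - 1/31) = 240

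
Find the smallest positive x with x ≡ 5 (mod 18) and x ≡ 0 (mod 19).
95

Using Chinese Remainder Theorem:
M = 18 × 19 = 342
M1 = 19, M2 = 18
y1 = 19^(-1) mod 18 = 1
y2 = 18^(-1) mod 19 = 18
x = (5×19×1 + 0×18×18) mod 342 = 95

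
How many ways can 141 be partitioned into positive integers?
16670689208

p(n) counts ways to write n as a sum of positive integers (order ignored).
Euler's pentagonal recurrence: p(k) = p(k-1) + p(k-2) - p(k-5) - p(k-7) + p(k-12) + p(k-15) - ... (offsets j(3j∓1)/2, signs ++--, p(0)=1, p(<0)=0).
DP table for k = 0..140: p(0)=1, p(1)=1, p(2)=2, p(3)=3, p(4)=5, p(5)=7, p(6)=11, p(7)=15, p(8)=22, p(9)=30, p(10)=42, p(11)=56, p(12)=77, p(13)=101, p(14)=135, p(15)=176, p(16)=231, p(17)=297, p(18)=385, p(19)=490, p(20)=627, p(21)=792, p(22)=1002, p(23)=1255, p(24)=1575, p(25)=1958, p(26)=2436, p(27)=3010, p(28)=3718, p(29)=4565, p(30)=5604, p(31)=6842, p(32)=8349, p(33)=10143, p(34)=12310, p(35)=14883, p(36)=17977, p(37)=21637, p(38)=26015, p(39)=31185, p(40)=37338, p(41)=44583, p(42)=53174, p(43)=63261, p(44)=75175, p(45)=89134, p(46)=105558, p(47)=124754, p(48)=147273, p(49)=173525, p(50)=204226, p(51)=239943, p(52)=281589, p(53)=329931, p(54)=386155, p(55)=451276, p(56)=526823, p(57)=614154, p(58)=715220, p(59)=831820, p(60)=966467, p(61)=1121505, p(62)=1300156, p(63)=1505499, p(64)=1741630, p(65)=2012558, p(66)=2323520, p(67)=2679689, p(68)=3087735, p(69)=3554345, p(70)=4087968, p(71)=4697205, p(72)=5392783, p(73)=6185689, p(74)=7089500, p(75)=8118264, p(76)=9289091, p(77)=10619863, p(78)=12132164, p(79)=13848650, p(80)=15796476, p(81)=18004327, p(82)=20506255, p(83)=23338469, p(84)=26543660, p(85)=30167357, p(86)=34262962, p(87)=38887673, p(88)=44108109, p(89)=49995925, p(90)=56634173, p(91)=64112359, p(92)=72533807, p(93)=82010177, p(94)=92669720, p(95)=104651419, p(96)=118114304, p(97)=133230930, p(98)=150198136, p(99)=169229875, p(100)=190569292, p(101)=214481126, p(102)=241265379, p(103)=271248950, p(104)=304801365, p(105)=342325709, p(106)=384276336, p(107)=431149389, p(108)=483502844, p(109)=541946240, p(110)=607163746, p(111)=679903203, p(112)=761002156, p(113)=851376628, p(114)=952050665, p(115)=1064144451, p(116)=1188908248, p(117)=1327710076, p(118)=1482074143, p(119)=1653668665, p(120)=1844349560, p(121)=2056148051, p(122)=2291320912, p(123)=2552338241, p(124)=2841940500, p(125)=3163127352, p(126)=3519222692, p(127)=3913864295, p(128)=4351078600, p(129)=4835271870, p(130)=5371315400, p(131)=5964539504, p(132)=6620830889, p(133)=7346629512, p(134)=8149040695, p(135)=9035836076, p(136)=10015581680, p(137)=11097645016, p(138)=12292341831, p(139)=13610949895, p(140)=15065878135.
Final step: p(141) = p(140) + p(139) - p(136) - p(134) + p(129) + p(126) - p(119) - p(115) + p(106) + p(101) - p(90) - p(84) + p(71) + p(64) - p(49) - p(41) + p(24) + p(15)
= 15065878135 + 13610949895 - 10015581680 - 8149040695 + 4835271870 + 3519222692 - 1653668665 - 1064144451 + 384276336 + 214481126 - 56634173 - 26543660 + 4697205 + 1741630 - 173525 - 44583 + 1575 + 176
= 16670689208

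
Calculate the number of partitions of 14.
135

p(n) counts ways to write n as a sum of positive integers (order ignored).
Euler's pentagonal recurrence: p(k) = p(k-1) + p(k-2) - p(k-5) - p(k-7) + p(k-12) + p(k-15) - ... (offsets j(3j∓1)/2, signs ++--, p(0)=1, p(<0)=0).
DP table for k = 0..13: p(0)=1, p(1)=1, p(2)=2, p(3)=3, p(4)=5, p(5)=7, p(6)=11, p(7)=15, p(8)=22, p(9)=30, p(10)=42, p(11)=56, p(12)=77, p(13)=101.
Final step: p(14) = p(13) + p(12) - p(9) - p(7) + p(2)
= 101 + 77 - 30 - 15 + 2
= 135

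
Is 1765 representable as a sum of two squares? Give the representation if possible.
1² + 42² (a=1, b=42)

Factorization: 1765 = 5 × 353
By Fermat: n is sum of two squares iff every prime p ≡ 3 (mod 4) appears to even power.
All primes ≡ 3 (mod 4) appear to even power.
Search a = 0, 1, 2, … for 1765 - a² a perfect square: first hit at a = 1: 1765 - 1 = 1764 = 42².
1765 = 1² + 42² = 1 + 1764 ✓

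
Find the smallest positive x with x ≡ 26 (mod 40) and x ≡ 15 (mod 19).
186

Using Chinese Remainder Theorem:
M = 40 × 19 = 760
M1 = 19, M2 = 40
y1 = 19^(-1) mod 40 = 19
y2 = 40^(-1) mod 19 = 10
x = (26×19×19 + 15×40×10) mod 760 = 186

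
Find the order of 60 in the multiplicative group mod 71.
35

71 is prime, so ord(60) divides φ(71) = 70.
Divisors of 70: 1, 2, 5, 7, 10, 14, 35, 70.
Repeated squaring: 60^1 ≡ 60, 60^2 ≡ 50, 60^4 ≡ 15, 60^8 ≡ 12, 60^16 ≡ 2, 60^32 ≡ 4, 60^64 ≡ 16 (mod 71).
Test 60^d mod 71 for each divisor d in increasing order:
60^1 ≡ 60
60^2 ≡ 50
60^5 = 60^4·60^1 ≡ 48
60^7 = 60^4·60^2·60^1 ≡ 57
60^10 = 60^8·60^2 ≡ 32
60^14 = 60^8·60^4·60^2 ≡ 54
60^35 = 60^32·60^2·60^1 ≡ 1  ← first divisor giving 1
The order is 35.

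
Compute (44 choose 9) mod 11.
0

Using Lucas' theorem:
Write n=44 and k=9 in base 11:
n in base 11: [4, 0]
k in base 11: [0, 9]
C(44,9) mod 11 = ∏ C(n_i, k_i) mod 11
Digit binomials (mod 11): C(4,0) = 1; C(0,9) = 0 (k_i > n_i)
Product: 1 × 0 = 0 ≡ 0 (mod 11)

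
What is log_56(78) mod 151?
96

Baby-step giant-step with step n = ⌈√151⌉ = 13.
Baby steps 56^j mod 151 (j:value) for j=0..12: 0:1, 1:56, 2:116, 3:3, 4:17, 5:46, 6:9, 7:51, 8:138, 9:27, 10:2, 11:112, 12:81.
Giant-step multiplier: 56^(-13) ≡ 56^(150-13) = 56^137 ≡ 126 (mod 151).
Giant steps γ_i = 78·126^i mod 151: γ_0=78, γ_1=13, γ_2=128, γ_3=122, γ_4=121, γ_5=146, γ_6=125, γ_7=46 (in table at j=5).
x = i·n + j = 7·13 + 5 = 96.
Check: 56^96 ≡ 78 (mod 151).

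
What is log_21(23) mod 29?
16

Baby-step giant-step with step n = ⌈√29⌉ = 6.
Baby steps 21^j mod 29 (j:value) for j=0..5: 0:1, 1:21, 2:6, 3:10, 4:7, 5:2.
Giant-step multiplier: 21^(-6) ≡ 21^(28-6) = 21^22 ≡ 9 (mod 29).
Giant steps γ_i = 23·9^i mod 29: γ_0=23, γ_1=4, γ_2=7 (in table at j=4).
x = i·n + j = 2·6 + 4 = 16.
Check: 21^16 ≡ 23 (mod 29).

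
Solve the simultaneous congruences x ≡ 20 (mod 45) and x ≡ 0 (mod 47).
470

Using Chinese Remainder Theorem:
M = 45 × 47 = 2115
M1 = 47, M2 = 45
y1 = 47^(-1) mod 45 = 23
y2 = 45^(-1) mod 47 = 23
x = (20×47×23 + 0×45×23) mod 2115 = 470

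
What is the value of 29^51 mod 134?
1

Repeated squaring. Binary of 51 = 110011.
29^1 ≡ 29 (mod 134); 29^2 ≡ 37 (mod 134); 29^4 ≡ 29 (mod 134); 29^8 ≡ 37 (mod 134); 29^16 ≡ 29 (mod 134); 29^32 ≡ 37 (mod 134)
29^51 = 29^1 × 29^2 × 29^16 × 29^32 ≡ 1 (mod 134)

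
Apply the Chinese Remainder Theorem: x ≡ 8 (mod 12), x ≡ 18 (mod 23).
248

Using Chinese Remainder Theorem:
M = 12 × 23 = 276
M1 = 23, M2 = 12
y1 = 23^(-1) mod 12 = 11
y2 = 12^(-1) mod 23 = 2
x = (8×23×11 + 18×12×2) mod 276 = 248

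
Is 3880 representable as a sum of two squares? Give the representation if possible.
6² + 62² (a=6, b=62)

Factorization: 3880 = 2^3 × 5 × 97
By Fermat: n is sum of two squares iff every prime p ≡ 3 (mod 4) appears to even power.
All primes ≡ 3 (mod 4) appear to even power.
Search a = 0, 1, 2, … for 3880 - a² a perfect square: first hit at a = 6: 3880 - 36 = 3844 = 62².
3880 = 6² + 62² = 36 + 3844 ✓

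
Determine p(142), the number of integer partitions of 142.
18440293320

p(n) counts ways to write n as a sum of positive integers (order ignored).
Euler's pentagonal recurrence: p(k) = p(k-1) + p(k-2) - p(k-5) - p(k-7) + p(k-12) + p(k-15) - ... (offsets j(3j∓1)/2, signs ++--, p(0)=1, p(<0)=0).
DP table for k = 0..141: p(0)=1, p(1)=1, p(2)=2, p(3)=3, p(4)=5, p(5)=7, p(6)=11, p(7)=15, p(8)=22, p(9)=30, p(10)=42, p(11)=56, p(12)=77, p(13)=101, p(14)=135, p(15)=176, p(16)=231, p(17)=297, p(18)=385, p(19)=490, p(20)=627, p(21)=792, p(22)=1002, p(23)=1255, p(24)=1575, p(25)=1958, p(26)=2436, p(27)=3010, p(28)=3718, p(29)=4565, p(30)=5604, p(31)=6842, p(32)=8349, p(33)=10143, p(34)=12310, p(35)=14883, p(36)=17977, p(37)=21637, p(38)=26015, p(39)=31185, p(40)=37338, p(41)=44583, p(42)=53174, p(43)=63261, p(44)=75175, p(45)=89134, p(46)=105558, p(47)=124754, p(48)=147273, p(49)=173525, p(50)=204226, p(51)=239943, p(52)=281589, p(53)=329931, p(54)=386155, p(55)=451276, p(56)=526823, p(57)=614154, p(58)=715220, p(59)=831820, p(60)=966467, p(61)=1121505, p(62)=1300156, p(63)=1505499, p(64)=1741630, p(65)=2012558, p(66)=2323520, p(67)=2679689, p(68)=3087735, p(69)=3554345, p(70)=4087968, p(71)=4697205, p(72)=5392783, p(73)=6185689, p(74)=7089500, p(75)=8118264, p(76)=9289091, p(77)=10619863, p(78)=12132164, p(79)=13848650, p(80)=15796476, p(81)=18004327, p(82)=20506255, p(83)=23338469, p(84)=26543660, p(85)=30167357, p(86)=34262962, p(87)=38887673, p(88)=44108109, p(89)=49995925, p(90)=56634173, p(91)=64112359, p(92)=72533807, p(93)=82010177, p(94)=92669720, p(95)=104651419, p(96)=118114304, p(97)=133230930, p(98)=150198136, p(99)=169229875, p(100)=190569292, p(101)=214481126, p(102)=241265379, p(103)=271248950, p(104)=304801365, p(105)=342325709, p(106)=384276336, p(107)=431149389, p(108)=483502844, p(109)=541946240, p(110)=607163746, p(111)=679903203, p(112)=761002156, p(113)=851376628, p(114)=952050665, p(115)=1064144451, p(116)=1188908248, p(117)=1327710076, p(118)=1482074143, p(119)=1653668665, p(120)=1844349560, p(121)=2056148051, p(122)=2291320912, p(123)=2552338241, p(124)=2841940500, p(125)=3163127352, p(126)=3519222692, p(127)=3913864295, p(128)=4351078600, p(129)=4835271870, p(130)=5371315400, p(131)=5964539504, p(132)=6620830889, p(133)=7346629512, p(134)=8149040695, p(135)=9035836076, p(136)=10015581680, p(137)=11097645016, p(138)=12292341831, p(139)=13610949895, p(140)=15065878135, p(141)=16670689208.
Final step: p(142) = p(141) + p(140) - p(137) - p(135) + p(130) + p(127) - p(120) - p(116) + p(107) + p(102) - p(91) - p(85) + p(72) + p(65) - p(50) - p(42) + p(25) + p(16)
= 16670689208 + 15065878135 - 11097645016 - 9035836076 + 5371315400 + 3913864295 - 1844349560 - 1188908248 + 431149389 + 241265379 - 64112359 - 30167357 + 5392783 + 2012558 - 204226 - 53174 + 1958 + 231
= 18440293320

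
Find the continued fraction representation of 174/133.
[1; 3, 4, 10]

Euclidean algorithm steps:
174 = 1 × 133 + 41
133 = 3 × 41 + 10
41 = 4 × 10 + 1
10 = 10 × 1 + 0
Continued fraction: [1; 3, 4, 10]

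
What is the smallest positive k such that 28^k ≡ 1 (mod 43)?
42

43 is prime, so ord(28) divides φ(43) = 42.
Divisors of 42: 1, 2, 3, 6, 7, 14, 21, 42.
Repeated squaring: 28^1 ≡ 28, 28^2 ≡ 10, 28^4 ≡ 14, 28^8 ≡ 24, 28^16 ≡ 17, 28^32 ≡ 31 (mod 43).
Test 28^d mod 43 for each divisor d in increasing order:
28^1 ≡ 28
28^2 ≡ 10
28^3 = 28^2·28^1 ≡ 22
28^6 = 28^4·28^2 ≡ 11
28^7 = 28^4·28^2·28^1 ≡ 7
28^14 = 28^8·28^4·28^2 ≡ 6
28^21 = 28^16·28^4·28^1 ≡ 42
28^42 = 28^32·28^8·28^2 ≡ 1  ← first divisor giving 1
The order is 42.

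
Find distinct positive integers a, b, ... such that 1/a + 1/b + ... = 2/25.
1/13 + 1/325

Greedy algorithm:
2/25: ceiling(25/2) = 13, use 1/13
1/325: ceiling(325/1) = 325, use 1/325
Result: 2/25 = 1/13 + 1/325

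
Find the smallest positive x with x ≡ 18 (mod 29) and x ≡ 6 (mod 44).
1062

Using Chinese Remainder Theorem:
M = 29 × 44 = 1276
M1 = 44, M2 = 29
y1 = 44^(-1) mod 29 = 2
y2 = 29^(-1) mod 44 = 41
x = (18×44×2 + 6×29×41) mod 1276 = 1062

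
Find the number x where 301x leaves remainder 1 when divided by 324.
169

gcd(301, 324) = 1, so the inverse exists.
Extended Euclidean algorithm on (324, 301):
324 = 1 × 301 + 23  ⟹  23 = (1)·324 + (-1)·301
301 = 13 × 23 + 2  ⟹  2 = (-13)·324 + (14)·301
23 = 11 × 2 + 1  ⟹  1 = (144)·324 + (-155)·301
So (-155)·301 ≡ 1 (mod 324), i.e. 301^(-1) ≡ -155 ≡ 169 (mod 324).
Check: 301 × 169 = 50869 ≡ 1 (mod 324)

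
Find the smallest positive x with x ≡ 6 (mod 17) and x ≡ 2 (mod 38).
40

Using Chinese Remainder Theorem:
M = 17 × 38 = 646
M1 = 38, M2 = 17
y1 = 38^(-1) mod 17 = 13
y2 = 17^(-1) mod 38 = 9
x = (6×38×13 + 2×17×9) mod 646 = 40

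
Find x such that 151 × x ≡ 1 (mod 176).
7

gcd(151, 176) = 1, so the inverse exists.
Extended Euclidean algorithm on (176, 151):
176 = 1 × 151 + 25  ⟹  25 = (1)·176 + (-1)·151
151 = 6 × 25 + 1  ⟹  1 = (-6)·176 + (7)·151
So (7)·151 ≡ 1 (mod 176), i.e. 151^(-1) ≡ 7 (mod 176).
Check: 151 × 7 = 1057 ≡ 1 (mod 176)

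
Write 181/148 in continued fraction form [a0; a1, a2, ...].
[1; 4, 2, 16]

Euclidean algorithm steps:
181 = 1 × 148 + 33
148 = 4 × 33 + 16
33 = 2 × 16 + 1
16 = 16 × 1 + 0
Continued fraction: [1; 4, 2, 16]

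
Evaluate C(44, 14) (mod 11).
0

Using Lucas' theorem:
Write n=44 and k=14 in base 11:
n in base 11: [4, 0]
k in base 11: [1, 3]
C(44,14) mod 11 = ∏ C(n_i, k_i) mod 11
Digit binomials (mod 11): C(4,1) = 4; C(0,3) = 0 (k_i > n_i)
Product: 4 × 0 = 0 ≡ 0 (mod 11)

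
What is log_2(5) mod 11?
4

Baby-step giant-step with step n = ⌈√11⌉ = 4.
Baby steps 2^j mod 11 (j:value) for j=0..3: 0:1, 1:2, 2:4, 3:8.
Giant-step multiplier: 2^(-4) ≡ 2^(10-4) = 2^6 ≡ 9 (mod 11).
Giant steps γ_i = 5·9^i mod 11: γ_0=5, γ_1=1 (in table at j=0).
x = i·n + j = 1·4 + 0 = 4.
Check: 2^4 ≡ 5 (mod 11).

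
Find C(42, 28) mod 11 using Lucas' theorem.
10

Using Lucas' theorem:
Write n=42 and k=28 in base 11:
n in base 11: [3, 9]
k in base 11: [2, 6]
C(42,28) mod 11 = ∏ C(n_i, k_i) mod 11
Digit binomials (mod 11): C(3,2) = 3; C(9,6) = 84 ≡ 7
Product: 3 × 7 = 21 ≡ 10 (mod 11)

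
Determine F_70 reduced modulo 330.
275

Matrix identity: Q^n = [[F_(n+1), F_n], [F_n, F_(n-1)]] with Q = [[1,1],[1,0]].
n = 70 = 1000110₂. Square-and-multiply, entries mod 330:
Q^1 = [[1,1],[1,0]]
Q^2 = (Q^1)² = [[2,1],[1,1]]
Q^4 = (Q^2)² = [[5,3],[3,2]]
Q^8 = (Q^4)² = [[34,21],[21,13]]
Q^17 = (Q^8)²·Q = [[274,277],[277,327]]
Q^35 = (Q^17)²·Q = [[162,5],[5,157]]
Q^70 = (Q^35)² = [[199,275],[275,254]]
F_70 mod 330 = Q^70[0][1] = 275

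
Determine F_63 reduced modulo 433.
427

Matrix identity: Q^n = [[F_(n+1), F_n], [F_n, F_(n-1)]] with Q = [[1,1],[1,0]].
n = 63 = 111111₂. Square-and-multiply, entries mod 433:
Q^1 = [[1,1],[1,0]]
Q^3 = (Q^1)²·Q = [[3,2],[2,1]]
Q^7 = (Q^3)²·Q = [[21,13],[13,8]]
Q^15 = (Q^7)²·Q = [[121,177],[177,377]]
Q^31 = (Q^15)²·Q = [[319,72],[72,247]]
Q^63 = (Q^31)²·Q = [[44,427],[427,50]]
F_63 mod 433 = Q^63[0][1] = 427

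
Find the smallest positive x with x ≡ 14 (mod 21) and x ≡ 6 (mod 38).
728

Using Chinese Remainder Theorem:
M = 21 × 38 = 798
M1 = 38, M2 = 21
y1 = 38^(-1) mod 21 = 5
y2 = 21^(-1) mod 38 = 29
x = (14×38×5 + 6×21×29) mod 798 = 728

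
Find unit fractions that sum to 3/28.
1/10 + 1/140

Greedy algorithm:
3/28: ceiling(28/3) = 10, use 1/10
1/140: ceiling(140/1) = 140, use 1/140
Result: 3/28 = 1/10 + 1/140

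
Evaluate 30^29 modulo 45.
0

Repeated squaring. Binary of 29 = 11101.
30^1 ≡ 30 (mod 45); 30^2 ≡ 0 (mod 45); 30^4 ≡ 0 (mod 45); 30^8 ≡ 0 (mod 45); 30^16 ≡ 0 (mod 45)
30^29 = 30^1 × 30^4 × 30^8 × 30^16 ≡ 0 (mod 45)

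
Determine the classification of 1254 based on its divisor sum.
abundant

Proper divisors of 1254: sum = 1 + 2 + 3 + 6 + 11 + 19 + 22 + 33 + 38 + 57 + 66 + 114 + 209 + 418 + 627 = 1626
Since 1626 > 1254, 1254 is abundant.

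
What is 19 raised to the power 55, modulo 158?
73

Repeated squaring. Binary of 55 = 110111.
19^1 ≡ 19 (mod 158); 19^2 ≡ 45 (mod 158); 19^4 ≡ 129 (mod 158); 19^8 ≡ 51 (mod 158); 19^16 ≡ 73 (mod 158); 19^32 ≡ 115 (mod 158)
19^55 = 19^1 × 19^2 × 19^4 × 19^16 × 19^32 ≡ 73 (mod 158)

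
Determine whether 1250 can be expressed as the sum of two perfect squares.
5² + 35² (a=5, b=35)

Factorization: 1250 = 2 × 5^4
By Fermat: n is sum of two squares iff every prime p ≡ 3 (mod 4) appears to even power.
All primes ≡ 3 (mod 4) appear to even power.
Search a = 0, 1, 2, … for 1250 - a² a perfect square: first hit at a = 5: 1250 - 25 = 1225 = 35².
1250 = 5² + 35² = 25 + 1225 ✓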